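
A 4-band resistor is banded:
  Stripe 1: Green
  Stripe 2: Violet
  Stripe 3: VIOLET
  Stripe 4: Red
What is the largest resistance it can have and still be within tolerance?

Green → 5 (first significant figure)
Violet → 7 (second significant figure)
Violet → ×10^7 multiplier
Red → ±2% tolerance
57 × 10000000 = 570000000 Ω
Largest = 570000000 × (1 + 2/100) = 581400000 Ω.

581400000 Ω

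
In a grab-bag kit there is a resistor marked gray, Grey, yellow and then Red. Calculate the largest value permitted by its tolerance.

Grey → 8 (first significant figure)
Grey → 8 (second significant figure)
Yellow → ×10^4 multiplier
Red → ±2% tolerance
88 × 10000 = 880000 Ω
Largest = 880000 × (1 + 2/100) = 897600 Ω.

897600 Ω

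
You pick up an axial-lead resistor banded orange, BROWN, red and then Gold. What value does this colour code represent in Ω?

3100 Ω

Orange → 3 (first significant figure)
Brown → 1 (second significant figure)
Red → ×10^2 multiplier
31 × 100 = 3100 Ω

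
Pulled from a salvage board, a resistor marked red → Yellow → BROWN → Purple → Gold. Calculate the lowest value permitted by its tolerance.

Red → 2 (first significant figure)
Yellow → 4 (second significant figure)
Brown → 1 (third significant figure)
Violet → ×10^7 multiplier
Gold → ±5% tolerance
241 × 10000000 = 2410000000 Ω
Lowest = 2410000000 × (1 − 5/100) = 2289500000 Ω.

2289500000 Ω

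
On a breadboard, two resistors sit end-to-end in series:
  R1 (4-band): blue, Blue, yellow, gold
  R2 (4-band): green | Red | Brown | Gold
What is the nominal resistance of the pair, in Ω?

660520 Ω

R1: blue, blue → 66; yellow ×10^4 → 660000 Ω.
R2: green, red → 52; brown ×10 → 520 Ω.
Series: 660000 + 520 = 660520 Ω.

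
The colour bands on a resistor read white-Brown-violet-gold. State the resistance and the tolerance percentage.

White → 9 (first significant figure)
Brown → 1 (second significant figure)
Violet → ×10^7 multiplier
Gold → ±5% tolerance
91 × 10000000 = 910000000 Ω

910000000 Ω ±5%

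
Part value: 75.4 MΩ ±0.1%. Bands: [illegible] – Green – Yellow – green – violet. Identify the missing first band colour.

75400000 Ω = 754 × 10^5.
The first band gives digit 7 of the significand, and 7 is violet.

violet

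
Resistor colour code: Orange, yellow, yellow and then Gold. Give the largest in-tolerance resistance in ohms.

Orange → 3 (first significant figure)
Yellow → 4 (second significant figure)
Yellow → ×10^4 multiplier
Gold → ±5% tolerance
34 × 10000 = 340000 Ω
Largest = 340000 × (1 + 5/100) = 357000 Ω.

357000 Ω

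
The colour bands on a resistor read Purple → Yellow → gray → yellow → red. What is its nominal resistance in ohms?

7480000 Ω

Violet → 7 (first significant figure)
Yellow → 4 (second significant figure)
Grey → 8 (third significant figure)
Yellow → ×10^4 multiplier
748 × 10000 = 7480000 Ω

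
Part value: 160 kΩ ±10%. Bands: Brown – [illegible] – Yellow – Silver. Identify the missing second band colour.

160000 Ω = 16 × 10^4.
The second band gives digit 6 of the significand, and 6 is blue.

blue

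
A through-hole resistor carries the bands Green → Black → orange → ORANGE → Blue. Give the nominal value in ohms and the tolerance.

503000 Ω ±0.25%

Green → 5 (first significant figure)
Black → 0 (second significant figure)
Orange → 3 (third significant figure)
Orange → ×10^3 multiplier
Blue → ±0.25% tolerance
503 × 1000 = 503000 Ω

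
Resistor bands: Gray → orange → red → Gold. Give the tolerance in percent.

The last band, gold, is the tolerance band.
Gold corresponds to ±5%.

±5%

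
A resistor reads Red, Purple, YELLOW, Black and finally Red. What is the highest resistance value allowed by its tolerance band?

279.48 Ω

Red → 2 (first significant figure)
Violet → 7 (second significant figure)
Yellow → 4 (third significant figure)
Black → ×1 multiplier
Red → ±2% tolerance
274 × 1 = 274 Ω
Highest = 274 × (1 + 2/100) = 279.48 Ω.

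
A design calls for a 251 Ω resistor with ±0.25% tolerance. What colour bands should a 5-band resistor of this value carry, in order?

red, green, brown, black, blue

251 Ω = 251 × 10^0.
2 → red
5 → green
1 → brown
Multiplier 10^0 → black.
±0.25% tolerance → blue.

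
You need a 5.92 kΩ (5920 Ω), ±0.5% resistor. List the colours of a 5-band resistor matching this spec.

5920 Ω = 592 × 10^1.
5 → green
9 → white
2 → red
Multiplier 10^1 → brown.
±0.5% tolerance → green.

green, white, red, brown, green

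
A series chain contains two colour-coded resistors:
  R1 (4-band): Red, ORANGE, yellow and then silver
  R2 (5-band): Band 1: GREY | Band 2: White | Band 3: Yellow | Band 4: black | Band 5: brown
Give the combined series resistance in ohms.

230894 Ω

R1: red, orange → 23; yellow ×10^4 → 230000 Ω.
R2: grey, white, yellow → 894; black ×1 → 894 Ω.
Series: 230000 + 894 = 230894 Ω.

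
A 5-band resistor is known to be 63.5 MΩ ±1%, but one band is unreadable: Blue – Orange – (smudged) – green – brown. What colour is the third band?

63500000 Ω = 635 × 10^5.
The third band gives digit 5 of the significand, and 5 is green.

green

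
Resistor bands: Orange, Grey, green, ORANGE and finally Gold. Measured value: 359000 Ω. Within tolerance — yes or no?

Orange → 3 (first significant figure)
Grey → 8 (second significant figure)
Green → 5 (third significant figure)
Orange → ×10^3 multiplier
Gold → ±5% tolerance
385 × 1000 = 385000 Ω
Allowed range: 365750 Ω to 404250 Ω.
359000 Ω lies outside that range.

no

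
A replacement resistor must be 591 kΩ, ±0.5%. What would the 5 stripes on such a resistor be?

green, white, brown, orange, green

591000 Ω = 591 × 10^3.
5 → green
9 → white
1 → brown
Multiplier 10^3 → orange.
±0.5% tolerance → green.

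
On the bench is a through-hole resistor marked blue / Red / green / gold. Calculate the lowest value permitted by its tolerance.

5890000 Ω

Blue → 6 (first significant figure)
Red → 2 (second significant figure)
Green → ×10^5 multiplier
Gold → ±5% tolerance
62 × 100000 = 6200000 Ω
Lowest = 6200000 × (1 − 5/100) = 5890000 Ω.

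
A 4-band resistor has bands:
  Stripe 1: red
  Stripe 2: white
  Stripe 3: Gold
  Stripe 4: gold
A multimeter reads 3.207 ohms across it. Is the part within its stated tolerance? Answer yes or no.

no

Red → 2 (first significant figure)
White → 9 (second significant figure)
Gold → ×0.1 multiplier
Gold → ±5% tolerance
29 × 0.1 = 2.9 Ω
Allowed range: 2.755 Ω to 3.045 Ω.
3.207 ohms lies outside that range.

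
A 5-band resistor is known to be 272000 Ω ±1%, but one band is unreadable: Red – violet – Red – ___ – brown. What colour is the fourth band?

272000 Ω = 272 × 10^3.
The fourth band is the multiplier, 10^3, which is orange.

orange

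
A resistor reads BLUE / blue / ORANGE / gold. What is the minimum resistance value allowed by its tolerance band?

62700 Ω

Blue → 6 (first significant figure)
Blue → 6 (second significant figure)
Orange → ×10^3 multiplier
Gold → ±5% tolerance
66 × 1000 = 66000 Ω
Minimum = 66000 × (1 − 5/100) = 62700 Ω.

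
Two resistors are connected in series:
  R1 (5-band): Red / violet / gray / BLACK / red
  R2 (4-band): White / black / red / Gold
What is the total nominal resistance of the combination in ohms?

R1: red, violet, grey → 278; black ×1 → 278 Ω.
R2: white, black → 90; red ×10^2 → 9000 Ω.
Series: 278 + 9000 = 9278 Ω.

9278 Ω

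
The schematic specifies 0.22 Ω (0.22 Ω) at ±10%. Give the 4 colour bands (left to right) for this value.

red, red, silver, silver

0.22 Ω = 22 × 10^-2.
2 → red
2 → red
Multiplier 10^-2 → silver.
±10% tolerance → silver.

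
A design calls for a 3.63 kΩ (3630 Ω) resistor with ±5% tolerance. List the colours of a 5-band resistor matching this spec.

orange, blue, orange, brown, gold

3630 Ω = 363 × 10^1.
3 → orange
6 → blue
3 → orange
Multiplier 10^1 → brown.
±5% tolerance → gold.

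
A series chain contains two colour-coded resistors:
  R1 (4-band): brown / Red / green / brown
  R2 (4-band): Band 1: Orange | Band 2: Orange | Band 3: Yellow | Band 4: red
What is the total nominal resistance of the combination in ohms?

R1: brown, red → 12; green ×10^5 → 1200000 Ω.
R2: orange, orange → 33; yellow ×10^4 → 330000 Ω.
Series: 1200000 + 330000 = 1530000 Ω.

1530000 Ω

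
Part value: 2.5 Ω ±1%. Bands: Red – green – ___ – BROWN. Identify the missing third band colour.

2.5 Ω = 25 × 10^-1.
The third band is the multiplier, 10^-1, which is gold.

gold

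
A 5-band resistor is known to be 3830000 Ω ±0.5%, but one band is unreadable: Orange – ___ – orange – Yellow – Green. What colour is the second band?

3830000 Ω = 383 × 10^4.
The second band gives digit 8 of the significand, and 8 is grey.

grey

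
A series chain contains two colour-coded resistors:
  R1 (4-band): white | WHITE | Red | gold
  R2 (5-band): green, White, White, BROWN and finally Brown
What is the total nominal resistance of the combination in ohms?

15890 Ω

R1: white, white → 99; red ×10^2 → 9900 Ω.
R2: green, white, white → 599; brown ×10 → 5990 Ω.
Series: 9900 + 5990 = 15890 Ω.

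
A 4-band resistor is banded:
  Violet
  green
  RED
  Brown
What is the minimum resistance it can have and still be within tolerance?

7425 Ω

Violet → 7 (first significant figure)
Green → 5 (second significant figure)
Red → ×10^2 multiplier
Brown → ±1% tolerance
75 × 100 = 7500 Ω
Minimum = 7500 × (1 − 1/100) = 7425 Ω.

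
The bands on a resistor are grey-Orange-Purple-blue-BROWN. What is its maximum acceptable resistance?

845370000 Ω

Grey → 8 (first significant figure)
Orange → 3 (second significant figure)
Violet → 7 (third significant figure)
Blue → ×10^6 multiplier
Brown → ±1% tolerance
837 × 1000000 = 837000000 Ω
Maximum = 837000000 × (1 + 1/100) = 845370000 Ω.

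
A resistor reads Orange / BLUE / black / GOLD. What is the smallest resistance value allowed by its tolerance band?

34.2 Ω

Orange → 3 (first significant figure)
Blue → 6 (second significant figure)
Black → ×1 multiplier
Gold → ±5% tolerance
36 × 1 = 36 Ω
Smallest = 36 × (1 − 5/100) = 34.2 Ω.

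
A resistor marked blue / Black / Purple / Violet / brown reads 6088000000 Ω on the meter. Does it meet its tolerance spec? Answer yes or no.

Blue → 6 (first significant figure)
Black → 0 (second significant figure)
Violet → 7 (third significant figure)
Violet → ×10^7 multiplier
Brown → ±1% tolerance
607 × 10000000 = 6070000000 Ω
Allowed range: 6009300000 Ω to 6130700000 Ω.
6088000000 Ω lies inside that range.

yes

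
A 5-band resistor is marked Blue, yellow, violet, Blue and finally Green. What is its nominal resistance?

647000000 Ω

Blue → 6 (first significant figure)
Yellow → 4 (second significant figure)
Violet → 7 (third significant figure)
Blue → ×10^6 multiplier
647 × 1000000 = 647000000 Ω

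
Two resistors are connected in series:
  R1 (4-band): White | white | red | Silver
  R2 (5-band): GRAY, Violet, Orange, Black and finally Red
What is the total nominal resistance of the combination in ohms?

10773 Ω

R1: white, white → 99; red ×10^2 → 9900 Ω.
R2: grey, violet, orange → 873; black ×1 → 873 Ω.
Series: 9900 + 873 = 10773 Ω.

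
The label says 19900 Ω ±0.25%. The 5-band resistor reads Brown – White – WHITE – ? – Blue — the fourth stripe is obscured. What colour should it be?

19900 Ω = 199 × 10^2.
The fourth band is the multiplier, 10^2, which is red.

red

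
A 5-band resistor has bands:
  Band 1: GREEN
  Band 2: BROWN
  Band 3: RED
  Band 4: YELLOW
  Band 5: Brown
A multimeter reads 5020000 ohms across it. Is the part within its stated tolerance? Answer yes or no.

no

Green → 5 (first significant figure)
Brown → 1 (second significant figure)
Red → 2 (third significant figure)
Yellow → ×10^4 multiplier
Brown → ±1% tolerance
512 × 10000 = 5120000 Ω
Allowed range: 5068800 Ω to 5171200 Ω.
5020000 ohms lies outside that range.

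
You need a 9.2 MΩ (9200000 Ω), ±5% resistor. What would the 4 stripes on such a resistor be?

white, red, green, gold

9200000 Ω = 92 × 10^5.
9 → white
2 → red
Multiplier 10^5 → green.
±5% tolerance → gold.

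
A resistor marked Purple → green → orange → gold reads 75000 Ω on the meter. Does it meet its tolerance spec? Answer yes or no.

Violet → 7 (first significant figure)
Green → 5 (second significant figure)
Orange → ×10^3 multiplier
Gold → ±5% tolerance
75 × 1000 = 75000 Ω
Allowed range: 71250 Ω to 78750 Ω.
75000 Ω lies inside that range.

yes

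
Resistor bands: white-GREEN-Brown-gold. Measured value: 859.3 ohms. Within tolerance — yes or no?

White → 9 (first significant figure)
Green → 5 (second significant figure)
Brown → ×10 multiplier
Gold → ±5% tolerance
95 × 10 = 950 Ω
Allowed range: 902.5 Ω to 997.5 Ω.
859.3 ohms lies outside that range.

no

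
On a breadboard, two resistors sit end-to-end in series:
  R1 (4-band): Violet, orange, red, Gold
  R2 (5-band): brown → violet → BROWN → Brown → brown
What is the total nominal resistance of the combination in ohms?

R1: violet, orange → 73; red ×10^2 → 7300 Ω.
R2: brown, violet, brown → 171; brown ×10 → 1710 Ω.
Series: 7300 + 1710 = 9010 Ω.

9010 Ω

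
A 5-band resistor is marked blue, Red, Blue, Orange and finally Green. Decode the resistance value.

626000 Ω

Blue → 6 (first significant figure)
Red → 2 (second significant figure)
Blue → 6 (third significant figure)
Orange → ×10^3 multiplier
626 × 1000 = 626000 Ω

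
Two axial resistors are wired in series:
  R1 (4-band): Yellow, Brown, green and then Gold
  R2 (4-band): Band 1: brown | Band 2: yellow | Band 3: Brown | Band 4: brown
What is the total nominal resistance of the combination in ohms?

4100140 Ω

R1: yellow, brown → 41; green ×10^5 → 4100000 Ω.
R2: brown, yellow → 14; brown ×10 → 140 Ω.
Series: 4100000 + 140 = 4100140 Ω.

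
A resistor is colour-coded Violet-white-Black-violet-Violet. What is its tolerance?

The last band, violet, is the tolerance band.
Violet corresponds to ±0.1%.

±0.1%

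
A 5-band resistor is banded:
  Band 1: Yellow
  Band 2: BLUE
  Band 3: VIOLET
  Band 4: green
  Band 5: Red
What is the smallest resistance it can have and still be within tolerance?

45766000 Ω

Yellow → 4 (first significant figure)
Blue → 6 (second significant figure)
Violet → 7 (third significant figure)
Green → ×10^5 multiplier
Red → ±2% tolerance
467 × 100000 = 46700000 Ω
Smallest = 46700000 × (1 − 2/100) = 45766000 Ω.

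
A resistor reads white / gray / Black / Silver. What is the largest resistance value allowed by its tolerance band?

White → 9 (first significant figure)
Grey → 8 (second significant figure)
Black → ×1 multiplier
Silver → ±10% tolerance
98 × 1 = 98 Ω
Largest = 98 × (1 + 10/100) = 107.8 Ω.

107.8 Ω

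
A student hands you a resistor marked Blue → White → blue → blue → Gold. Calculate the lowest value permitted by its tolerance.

661200000 Ω

Blue → 6 (first significant figure)
White → 9 (second significant figure)
Blue → 6 (third significant figure)
Blue → ×10^6 multiplier
Gold → ±5% tolerance
696 × 1000000 = 696000000 Ω
Lowest = 696000000 × (1 − 5/100) = 661200000 Ω.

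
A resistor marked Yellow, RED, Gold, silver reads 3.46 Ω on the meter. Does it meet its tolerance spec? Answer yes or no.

Yellow → 4 (first significant figure)
Red → 2 (second significant figure)
Gold → ×0.1 multiplier
Silver → ±10% tolerance
42 × 0.1 = 4.2 Ω
Allowed range: 3.78 Ω to 4.62 Ω.
3.46 Ω lies outside that range.

no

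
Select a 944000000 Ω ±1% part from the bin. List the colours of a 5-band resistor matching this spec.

white, yellow, yellow, blue, brown

944000000 Ω = 944 × 10^6.
9 → white
4 → yellow
4 → yellow
Multiplier 10^6 → blue.
±1% tolerance → brown.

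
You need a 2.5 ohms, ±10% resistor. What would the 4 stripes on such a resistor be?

red, green, gold, silver

2.5 Ω = 25 × 10^-1.
2 → red
5 → green
Multiplier 10^-1 → gold.
±10% tolerance → silver.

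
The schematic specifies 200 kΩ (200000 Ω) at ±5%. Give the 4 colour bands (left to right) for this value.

200000 Ω = 20 × 10^4.
2 → red
0 → black
Multiplier 10^4 → yellow.
±5% tolerance → gold.

red, black, yellow, gold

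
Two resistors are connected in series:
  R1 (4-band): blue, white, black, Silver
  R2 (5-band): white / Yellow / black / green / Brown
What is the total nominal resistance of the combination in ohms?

94000069 Ω

R1: blue, white → 69; black ×1 → 69 Ω.
R2: white, yellow, black → 940; green ×10^5 → 94000000 Ω.
Series: 69 + 94000000 = 94000069 Ω.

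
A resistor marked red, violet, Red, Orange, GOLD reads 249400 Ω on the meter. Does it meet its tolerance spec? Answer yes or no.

Red → 2 (first significant figure)
Violet → 7 (second significant figure)
Red → 2 (third significant figure)
Orange → ×10^3 multiplier
Gold → ±5% tolerance
272 × 1000 = 272000 Ω
Allowed range: 258400 Ω to 285600 Ω.
249400 Ω lies outside that range.

no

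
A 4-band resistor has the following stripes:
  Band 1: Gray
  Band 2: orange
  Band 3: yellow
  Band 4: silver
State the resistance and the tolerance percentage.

Grey → 8 (first significant figure)
Orange → 3 (second significant figure)
Yellow → ×10^4 multiplier
Silver → ±10% tolerance
83 × 10000 = 830000 Ω

830000 Ω ±10%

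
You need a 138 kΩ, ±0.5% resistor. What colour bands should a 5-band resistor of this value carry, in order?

brown, orange, grey, orange, green

138000 Ω = 138 × 10^3.
1 → brown
3 → orange
8 → grey
Multiplier 10^3 → orange.
±0.5% tolerance → green.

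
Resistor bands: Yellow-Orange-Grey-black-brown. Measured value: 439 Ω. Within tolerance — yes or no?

yes

Yellow → 4 (first significant figure)
Orange → 3 (second significant figure)
Grey → 8 (third significant figure)
Black → ×1 multiplier
Brown → ±1% tolerance
438 × 1 = 438 Ω
Allowed range: 433.62 Ω to 442.38 Ω.
439 Ω lies inside that range.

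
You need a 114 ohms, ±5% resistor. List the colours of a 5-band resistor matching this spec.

brown, brown, yellow, black, gold

114 Ω = 114 × 10^0.
1 → brown
1 → brown
4 → yellow
Multiplier 10^0 → black.
±5% tolerance → gold.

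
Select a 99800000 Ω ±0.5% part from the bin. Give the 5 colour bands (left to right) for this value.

white, white, grey, green, green

99800000 Ω = 998 × 10^5.
9 → white
9 → white
8 → grey
Multiplier 10^5 → green.
±0.5% tolerance → green.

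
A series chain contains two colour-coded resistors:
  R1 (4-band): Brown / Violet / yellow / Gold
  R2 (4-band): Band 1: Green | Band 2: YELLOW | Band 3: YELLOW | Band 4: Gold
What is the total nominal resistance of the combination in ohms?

710000 Ω

R1: brown, violet → 17; yellow ×10^4 → 170000 Ω.
R2: green, yellow → 54; yellow ×10^4 → 540000 Ω.
Series: 170000 + 540000 = 710000 Ω.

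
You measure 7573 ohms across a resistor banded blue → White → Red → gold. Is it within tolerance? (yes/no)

no

Blue → 6 (first significant figure)
White → 9 (second significant figure)
Red → ×10^2 multiplier
Gold → ±5% tolerance
69 × 100 = 6900 Ω
Allowed range: 6555 Ω to 7245 Ω.
7573 ohms lies outside that range.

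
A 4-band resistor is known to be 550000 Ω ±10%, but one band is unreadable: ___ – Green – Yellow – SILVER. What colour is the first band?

550000 Ω = 55 × 10^4.
The first band gives digit 5 of the significand, and 5 is green.

green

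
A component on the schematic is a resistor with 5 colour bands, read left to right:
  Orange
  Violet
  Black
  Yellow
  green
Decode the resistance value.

3700000 Ω

Orange → 3 (first significant figure)
Violet → 7 (second significant figure)
Black → 0 (third significant figure)
Yellow → ×10^4 multiplier
370 × 10000 = 3700000 Ω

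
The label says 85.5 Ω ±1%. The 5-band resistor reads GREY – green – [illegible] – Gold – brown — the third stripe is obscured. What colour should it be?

green

85.5 Ω = 855 × 10^-1.
The third band gives digit 5 of the significand, and 5 is green.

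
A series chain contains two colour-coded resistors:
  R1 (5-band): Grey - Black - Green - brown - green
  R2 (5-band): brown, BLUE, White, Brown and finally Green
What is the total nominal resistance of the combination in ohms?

R1: grey, black, green → 805; brown ×10 → 8050 Ω.
R2: brown, blue, white → 169; brown ×10 → 1690 Ω.
Series: 8050 + 1690 = 9740 Ω.

9740 Ω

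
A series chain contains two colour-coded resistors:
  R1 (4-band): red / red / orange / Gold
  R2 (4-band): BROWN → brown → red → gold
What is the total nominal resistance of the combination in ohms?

R1: red, red → 22; orange ×10^3 → 22000 Ω.
R2: brown, brown → 11; red ×10^2 → 1100 Ω.
Series: 22000 + 1100 = 23100 Ω.

23100 Ω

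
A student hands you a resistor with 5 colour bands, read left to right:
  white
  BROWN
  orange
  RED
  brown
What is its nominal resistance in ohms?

White → 9 (first significant figure)
Brown → 1 (second significant figure)
Orange → 3 (third significant figure)
Red → ×10^2 multiplier
913 × 100 = 91300 Ω

91300 Ω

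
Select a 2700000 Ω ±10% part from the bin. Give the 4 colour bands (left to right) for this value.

red, violet, green, silver

2700000 Ω = 27 × 10^5.
2 → red
7 → violet
Multiplier 10^5 → green.
±10% tolerance → silver.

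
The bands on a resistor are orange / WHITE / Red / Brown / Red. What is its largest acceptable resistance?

Orange → 3 (first significant figure)
White → 9 (second significant figure)
Red → 2 (third significant figure)
Brown → ×10 multiplier
Red → ±2% tolerance
392 × 10 = 3920 Ω
Largest = 3920 × (1 + 2/100) = 3998.4 Ω.

3998.4 Ω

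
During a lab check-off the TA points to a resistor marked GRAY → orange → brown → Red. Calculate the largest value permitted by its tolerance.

846.6 Ω

Grey → 8 (first significant figure)
Orange → 3 (second significant figure)
Brown → ×10 multiplier
Red → ±2% tolerance
83 × 10 = 830 Ω
Largest = 830 × (1 + 2/100) = 846.6 Ω.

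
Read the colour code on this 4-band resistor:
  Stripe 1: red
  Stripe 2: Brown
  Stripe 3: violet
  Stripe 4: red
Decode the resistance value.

210000000 Ω

Red → 2 (first significant figure)
Brown → 1 (second significant figure)
Violet → ×10^7 multiplier
21 × 10000000 = 210000000 Ω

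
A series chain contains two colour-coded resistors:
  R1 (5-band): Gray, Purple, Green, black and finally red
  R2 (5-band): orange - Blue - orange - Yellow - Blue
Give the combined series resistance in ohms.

3630875 Ω

R1: grey, violet, green → 875; black ×1 → 875 Ω.
R2: orange, blue, orange → 363; yellow ×10^4 → 3630000 Ω.
Series: 875 + 3630000 = 3630875 Ω.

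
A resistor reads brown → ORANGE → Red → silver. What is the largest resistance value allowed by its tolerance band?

Brown → 1 (first significant figure)
Orange → 3 (second significant figure)
Red → ×10^2 multiplier
Silver → ±10% tolerance
13 × 100 = 1300 Ω
Largest = 1300 × (1 + 10/100) = 1430 Ω.

1430 Ω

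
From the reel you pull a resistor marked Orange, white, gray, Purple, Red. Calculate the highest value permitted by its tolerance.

Orange → 3 (first significant figure)
White → 9 (second significant figure)
Grey → 8 (third significant figure)
Violet → ×10^7 multiplier
Red → ±2% tolerance
398 × 10000000 = 3980000000 Ω
Highest = 3980000000 × (1 + 2/100) = 4059600000 Ω.

4059600000 Ω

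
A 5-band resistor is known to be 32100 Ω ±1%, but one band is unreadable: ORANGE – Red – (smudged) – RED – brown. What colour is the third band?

brown

32100 Ω = 321 × 10^2.
The third band gives digit 1 of the significand, and 1 is brown.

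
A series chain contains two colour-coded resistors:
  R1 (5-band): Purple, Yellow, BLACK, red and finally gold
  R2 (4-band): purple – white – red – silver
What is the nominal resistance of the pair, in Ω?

81900 Ω

R1: violet, yellow, black → 740; red ×10^2 → 74000 Ω.
R2: violet, white → 79; red ×10^2 → 7900 Ω.
Series: 74000 + 7900 = 81900 Ω.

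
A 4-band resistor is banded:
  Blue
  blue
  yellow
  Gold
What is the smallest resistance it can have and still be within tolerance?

Blue → 6 (first significant figure)
Blue → 6 (second significant figure)
Yellow → ×10^4 multiplier
Gold → ±5% tolerance
66 × 10000 = 660000 Ω
Smallest = 660000 × (1 − 5/100) = 627000 Ω.

627000 Ω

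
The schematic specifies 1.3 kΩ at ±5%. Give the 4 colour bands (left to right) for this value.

brown, orange, red, gold

1300 Ω = 13 × 10^2.
1 → brown
3 → orange
Multiplier 10^2 → red.
±5% tolerance → gold.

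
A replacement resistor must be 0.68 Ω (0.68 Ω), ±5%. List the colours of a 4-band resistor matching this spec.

blue, grey, silver, gold

0.68 Ω = 68 × 10^-2.
6 → blue
8 → grey
Multiplier 10^-2 → silver.
±5% tolerance → gold.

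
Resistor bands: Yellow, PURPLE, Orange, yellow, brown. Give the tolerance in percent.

The last band, brown, is the tolerance band.
Brown corresponds to ±1%.

±1%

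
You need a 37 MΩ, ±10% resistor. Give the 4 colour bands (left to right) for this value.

37000000 Ω = 37 × 10^6.
3 → orange
7 → violet
Multiplier 10^6 → blue.
±10% tolerance → silver.

orange, violet, blue, silver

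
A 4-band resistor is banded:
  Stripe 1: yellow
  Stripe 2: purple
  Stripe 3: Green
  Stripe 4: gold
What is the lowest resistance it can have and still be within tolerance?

Yellow → 4 (first significant figure)
Violet → 7 (second significant figure)
Green → ×10^5 multiplier
Gold → ±5% tolerance
47 × 100000 = 4700000 Ω
Lowest = 4700000 × (1 − 5/100) = 4465000 Ω.

4465000 Ω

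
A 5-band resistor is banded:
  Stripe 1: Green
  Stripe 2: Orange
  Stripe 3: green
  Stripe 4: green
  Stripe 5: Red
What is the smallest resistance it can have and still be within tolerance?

Green → 5 (first significant figure)
Orange → 3 (second significant figure)
Green → 5 (third significant figure)
Green → ×10^5 multiplier
Red → ±2% tolerance
535 × 100000 = 53500000 Ω
Smallest = 53500000 × (1 − 2/100) = 52430000 Ω.

52430000 Ω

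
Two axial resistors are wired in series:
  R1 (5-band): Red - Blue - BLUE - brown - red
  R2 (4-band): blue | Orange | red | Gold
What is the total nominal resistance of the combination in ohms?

8960 Ω

R1: red, blue, blue → 266; brown ×10 → 2660 Ω.
R2: blue, orange → 63; red ×10^2 → 6300 Ω.
Series: 2660 + 6300 = 8960 Ω.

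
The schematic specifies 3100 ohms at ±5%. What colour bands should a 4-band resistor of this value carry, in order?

3100 Ω = 31 × 10^2.
3 → orange
1 → brown
Multiplier 10^2 → red.
±5% tolerance → gold.

orange, brown, red, gold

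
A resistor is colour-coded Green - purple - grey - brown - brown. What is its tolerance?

The last band, brown, is the tolerance band.
Brown corresponds to ±1%.

±1%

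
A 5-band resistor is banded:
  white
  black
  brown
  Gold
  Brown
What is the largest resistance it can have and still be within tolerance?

91.001 Ω

White → 9 (first significant figure)
Black → 0 (second significant figure)
Brown → 1 (third significant figure)
Gold → ×0.1 multiplier
Brown → ±1% tolerance
901 × 0.1 = 90.1 Ω
Largest = 90.1 × (1 + 1/100) = 91.001 Ω.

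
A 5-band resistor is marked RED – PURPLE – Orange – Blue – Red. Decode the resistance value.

Red → 2 (first significant figure)
Violet → 7 (second significant figure)
Orange → 3 (third significant figure)
Blue → ×10^6 multiplier
273 × 1000000 = 273000000 Ω

273000000 Ω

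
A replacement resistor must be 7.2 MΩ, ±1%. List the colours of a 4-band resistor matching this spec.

violet, red, green, brown

7200000 Ω = 72 × 10^5.
7 → violet
2 → red
Multiplier 10^5 → green.
±1% tolerance → brown.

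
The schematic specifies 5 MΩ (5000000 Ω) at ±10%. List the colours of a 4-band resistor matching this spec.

5000000 Ω = 50 × 10^5.
5 → green
0 → black
Multiplier 10^5 → green.
±10% tolerance → silver.

green, black, green, silver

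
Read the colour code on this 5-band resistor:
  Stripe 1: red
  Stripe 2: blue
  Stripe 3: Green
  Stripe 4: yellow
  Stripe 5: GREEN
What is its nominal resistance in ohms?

2650000 Ω

Red → 2 (first significant figure)
Blue → 6 (second significant figure)
Green → 5 (third significant figure)
Yellow → ×10^4 multiplier
265 × 10000 = 2650000 Ω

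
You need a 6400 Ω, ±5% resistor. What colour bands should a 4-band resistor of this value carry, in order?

6400 Ω = 64 × 10^2.
6 → blue
4 → yellow
Multiplier 10^2 → red.
±5% tolerance → gold.

blue, yellow, red, gold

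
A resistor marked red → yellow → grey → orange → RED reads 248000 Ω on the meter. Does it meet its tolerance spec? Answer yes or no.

yes

Red → 2 (first significant figure)
Yellow → 4 (second significant figure)
Grey → 8 (third significant figure)
Orange → ×10^3 multiplier
Red → ±2% tolerance
248 × 1000 = 248000 Ω
Allowed range: 243040 Ω to 252960 Ω.
248000 Ω lies inside that range.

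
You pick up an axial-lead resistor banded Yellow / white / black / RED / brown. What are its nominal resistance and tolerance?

49000 Ω ±1%

Yellow → 4 (first significant figure)
White → 9 (second significant figure)
Black → 0 (third significant figure)
Red → ×10^2 multiplier
Brown → ±1% tolerance
490 × 100 = 49000 Ω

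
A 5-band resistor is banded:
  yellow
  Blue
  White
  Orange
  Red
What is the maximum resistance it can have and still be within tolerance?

478380 Ω

Yellow → 4 (first significant figure)
Blue → 6 (second significant figure)
White → 9 (third significant figure)
Orange → ×10^3 multiplier
Red → ±2% tolerance
469 × 1000 = 469000 Ω
Maximum = 469000 × (1 + 2/100) = 478380 Ω.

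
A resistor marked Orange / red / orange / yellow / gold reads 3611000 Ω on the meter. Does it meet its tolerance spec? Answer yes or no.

Orange → 3 (first significant figure)
Red → 2 (second significant figure)
Orange → 3 (third significant figure)
Yellow → ×10^4 multiplier
Gold → ±5% tolerance
323 × 10000 = 3230000 Ω
Allowed range: 3068500 Ω to 3391500 Ω.
3611000 Ω lies outside that range.

no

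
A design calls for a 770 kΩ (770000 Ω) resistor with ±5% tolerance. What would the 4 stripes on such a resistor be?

770000 Ω = 77 × 10^4.
7 → violet
7 → violet
Multiplier 10^4 → yellow.
±5% tolerance → gold.

violet, violet, yellow, gold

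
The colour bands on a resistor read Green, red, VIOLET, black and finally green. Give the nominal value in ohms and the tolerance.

Green → 5 (first significant figure)
Red → 2 (second significant figure)
Violet → 7 (third significant figure)
Black → ×1 multiplier
Green → ±0.5% tolerance
527 × 1 = 527 Ω

527 Ω ±0.5%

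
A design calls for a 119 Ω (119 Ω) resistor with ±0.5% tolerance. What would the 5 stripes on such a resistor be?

119 Ω = 119 × 10^0.
1 → brown
1 → brown
9 → white
Multiplier 10^0 → black.
±0.5% tolerance → green.

brown, brown, white, black, green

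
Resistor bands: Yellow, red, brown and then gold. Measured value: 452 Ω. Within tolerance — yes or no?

no

Yellow → 4 (first significant figure)
Red → 2 (second significant figure)
Brown → ×10 multiplier
Gold → ±5% tolerance
42 × 10 = 420 Ω
Allowed range: 399 Ω to 441 Ω.
452 Ω lies outside that range.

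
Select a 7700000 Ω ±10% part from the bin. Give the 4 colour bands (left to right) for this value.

7700000 Ω = 77 × 10^5.
7 → violet
7 → violet
Multiplier 10^5 → green.
±10% tolerance → silver.

violet, violet, green, silver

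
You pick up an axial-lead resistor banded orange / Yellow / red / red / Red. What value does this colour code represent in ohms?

34200 Ω

Orange → 3 (first significant figure)
Yellow → 4 (second significant figure)
Red → 2 (third significant figure)
Red → ×10^2 multiplier
342 × 100 = 34200 Ω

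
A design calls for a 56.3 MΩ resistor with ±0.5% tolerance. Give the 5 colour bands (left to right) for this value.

green, blue, orange, green, green

56300000 Ω = 563 × 10^5.
5 → green
6 → blue
3 → orange
Multiplier 10^5 → green.
±0.5% tolerance → green.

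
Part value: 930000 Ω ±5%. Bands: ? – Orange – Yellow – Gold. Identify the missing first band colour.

930000 Ω = 93 × 10^4.
The first band gives digit 9 of the significand, and 9 is white.

white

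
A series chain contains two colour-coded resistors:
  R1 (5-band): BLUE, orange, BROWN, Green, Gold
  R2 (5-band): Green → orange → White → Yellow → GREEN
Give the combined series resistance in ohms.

R1: blue, orange, brown → 631; green ×10^5 → 63100000 Ω.
R2: green, orange, white → 539; yellow ×10^4 → 5390000 Ω.
Series: 63100000 + 5390000 = 68490000 Ω.

68490000 Ω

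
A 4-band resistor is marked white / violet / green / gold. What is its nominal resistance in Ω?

9700000 Ω

White → 9 (first significant figure)
Violet → 7 (second significant figure)
Green → ×10^5 multiplier
97 × 100000 = 9700000 Ω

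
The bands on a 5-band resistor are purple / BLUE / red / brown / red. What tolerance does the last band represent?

The last band, red, is the tolerance band.
Red corresponds to ±2%.

±2%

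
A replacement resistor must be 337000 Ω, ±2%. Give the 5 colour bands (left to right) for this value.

337000 Ω = 337 × 10^3.
3 → orange
3 → orange
7 → violet
Multiplier 10^3 → orange.
±2% tolerance → red.

orange, orange, violet, orange, red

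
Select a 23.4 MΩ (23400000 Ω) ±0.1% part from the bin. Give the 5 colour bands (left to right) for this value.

red, orange, yellow, green, violet

23400000 Ω = 234 × 10^5.
2 → red
3 → orange
4 → yellow
Multiplier 10^5 → green.
±0.1% tolerance → violet.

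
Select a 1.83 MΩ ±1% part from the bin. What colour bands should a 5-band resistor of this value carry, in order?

1830000 Ω = 183 × 10^4.
1 → brown
8 → grey
3 → orange
Multiplier 10^4 → yellow.
±1% tolerance → brown.

brown, grey, orange, yellow, brown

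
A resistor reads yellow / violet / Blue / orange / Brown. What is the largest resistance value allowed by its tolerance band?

480760 Ω

Yellow → 4 (first significant figure)
Violet → 7 (second significant figure)
Blue → 6 (third significant figure)
Orange → ×10^3 multiplier
Brown → ±1% tolerance
476 × 1000 = 476000 Ω
Largest = 476000 × (1 + 1/100) = 480760 Ω.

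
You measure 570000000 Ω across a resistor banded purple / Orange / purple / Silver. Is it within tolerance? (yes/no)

Violet → 7 (first significant figure)
Orange → 3 (second significant figure)
Violet → ×10^7 multiplier
Silver → ±10% tolerance
73 × 10000000 = 730000000 Ω
Allowed range: 657000000 Ω to 803000000 Ω.
570000000 Ω lies outside that range.

no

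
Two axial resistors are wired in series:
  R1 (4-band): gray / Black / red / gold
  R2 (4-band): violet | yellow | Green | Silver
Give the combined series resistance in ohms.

7408000 Ω

R1: grey, black → 80; red ×10^2 → 8000 Ω.
R2: violet, yellow → 74; green ×10^5 → 7400000 Ω.
Series: 8000 + 7400000 = 7408000 Ω.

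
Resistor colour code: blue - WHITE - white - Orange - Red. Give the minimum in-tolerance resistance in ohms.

685020 Ω

Blue → 6 (first significant figure)
White → 9 (second significant figure)
White → 9 (third significant figure)
Orange → ×10^3 multiplier
Red → ±2% tolerance
699 × 1000 = 699000 Ω
Minimum = 699000 × (1 − 2/100) = 685020 Ω.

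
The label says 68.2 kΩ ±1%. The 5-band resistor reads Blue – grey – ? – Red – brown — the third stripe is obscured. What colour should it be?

68200 Ω = 682 × 10^2.
The third band gives digit 2 of the significand, and 2 is red.

red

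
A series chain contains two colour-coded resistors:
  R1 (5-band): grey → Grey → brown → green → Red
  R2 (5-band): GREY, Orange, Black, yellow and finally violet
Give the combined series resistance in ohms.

96400000 Ω

R1: grey, grey, brown → 881; green ×10^5 → 88100000 Ω.
R2: grey, orange, black → 830; yellow ×10^4 → 8300000 Ω.
Series: 88100000 + 8300000 = 96400000 Ω.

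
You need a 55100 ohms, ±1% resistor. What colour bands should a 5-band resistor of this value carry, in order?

green, green, brown, red, brown

55100 Ω = 551 × 10^2.
5 → green
5 → green
1 → brown
Multiplier 10^2 → red.
±1% tolerance → brown.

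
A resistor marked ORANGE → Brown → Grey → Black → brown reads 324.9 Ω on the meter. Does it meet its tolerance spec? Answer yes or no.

Orange → 3 (first significant figure)
Brown → 1 (second significant figure)
Grey → 8 (third significant figure)
Black → ×1 multiplier
Brown → ±1% tolerance
318 × 1 = 318 Ω
Allowed range: 314.82 Ω to 321.18 Ω.
324.9 Ω lies outside that range.

no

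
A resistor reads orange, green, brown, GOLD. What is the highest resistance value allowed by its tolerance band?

367.5 Ω

Orange → 3 (first significant figure)
Green → 5 (second significant figure)
Brown → ×10 multiplier
Gold → ±5% tolerance
35 × 10 = 350 Ω
Highest = 350 × (1 + 5/100) = 367.5 Ω.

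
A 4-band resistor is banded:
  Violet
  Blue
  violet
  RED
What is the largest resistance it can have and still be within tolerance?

Violet → 7 (first significant figure)
Blue → 6 (second significant figure)
Violet → ×10^7 multiplier
Red → ±2% tolerance
76 × 10000000 = 760000000 Ω
Largest = 760000000 × (1 + 2/100) = 775200000 Ω.

775200000 Ω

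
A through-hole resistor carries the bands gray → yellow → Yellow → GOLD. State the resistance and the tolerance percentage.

Grey → 8 (first significant figure)
Yellow → 4 (second significant figure)
Yellow → ×10^4 multiplier
Gold → ±5% tolerance
84 × 10000 = 840000 Ω

840000 Ω ±5%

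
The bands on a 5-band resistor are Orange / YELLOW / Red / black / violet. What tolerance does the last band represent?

The last band, violet, is the tolerance band.
Violet corresponds to ±0.1%.

±0.1%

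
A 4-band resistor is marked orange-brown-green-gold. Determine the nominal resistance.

Orange → 3 (first significant figure)
Brown → 1 (second significant figure)
Green → ×10^5 multiplier
31 × 100000 = 3100000 Ω

3100000 Ω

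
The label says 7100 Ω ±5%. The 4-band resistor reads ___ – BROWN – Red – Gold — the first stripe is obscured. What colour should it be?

violet

7100 Ω = 71 × 10^2.
The first band gives digit 7 of the significand, and 7 is violet.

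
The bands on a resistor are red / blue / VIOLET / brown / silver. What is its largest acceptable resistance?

2937 Ω

Red → 2 (first significant figure)
Blue → 6 (second significant figure)
Violet → 7 (third significant figure)
Brown → ×10 multiplier
Silver → ±10% tolerance
267 × 10 = 2670 Ω
Largest = 2670 × (1 + 10/100) = 2937 Ω.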